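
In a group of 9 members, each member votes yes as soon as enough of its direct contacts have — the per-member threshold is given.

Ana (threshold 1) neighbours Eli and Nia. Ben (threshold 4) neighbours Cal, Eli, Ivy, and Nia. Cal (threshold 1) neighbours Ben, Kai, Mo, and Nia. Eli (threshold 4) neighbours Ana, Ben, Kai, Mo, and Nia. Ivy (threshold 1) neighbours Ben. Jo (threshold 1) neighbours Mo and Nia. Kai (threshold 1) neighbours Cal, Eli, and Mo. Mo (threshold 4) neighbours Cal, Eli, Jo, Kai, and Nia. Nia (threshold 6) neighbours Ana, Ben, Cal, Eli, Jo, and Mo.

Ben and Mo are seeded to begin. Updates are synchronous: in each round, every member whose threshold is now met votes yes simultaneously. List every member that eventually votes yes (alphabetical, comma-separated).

Ben, Cal, Ivy, Jo, Kai, Mo

Round 1 — Ben, Mo vote yes (initial).
Round 2 — checking thresholds:
  Cal: 2 of 4 neighbours ≥ 1, votes yes.
  Eli: 2 of 5 neighbours < 4, holds.
  Ivy: 1 of 1 neighbours ≥ 1, votes yes.
  Jo: 1 of 2 neighbours ≥ 1, votes yes.
  Kai: 1 of 3 neighbours ≥ 1, votes yes.
  Nia: 2 of 6 neighbours < 6, holds.
Round 3 — no new yes votes; cascade stops.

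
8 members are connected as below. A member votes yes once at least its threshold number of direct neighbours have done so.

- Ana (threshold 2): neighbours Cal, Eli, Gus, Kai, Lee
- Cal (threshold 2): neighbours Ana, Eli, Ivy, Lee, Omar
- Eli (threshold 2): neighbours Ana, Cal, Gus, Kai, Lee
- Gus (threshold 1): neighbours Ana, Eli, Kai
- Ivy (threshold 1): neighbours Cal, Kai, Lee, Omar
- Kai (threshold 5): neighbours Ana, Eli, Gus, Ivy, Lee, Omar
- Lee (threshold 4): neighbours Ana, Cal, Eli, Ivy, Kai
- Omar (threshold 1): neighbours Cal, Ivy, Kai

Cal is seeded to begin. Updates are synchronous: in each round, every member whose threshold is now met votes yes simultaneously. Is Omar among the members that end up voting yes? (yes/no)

Round 1 — Cal votes yes (initial).
Round 2 — checking thresholds:
  Ana: 1 of 5 neighbours < 2, below threshold.
  Eli: 1 of 5 neighbours < 2, below threshold.
  Ivy: 1 of 4 neighbours ≥ 1, votes yes.
  Lee: 1 of 5 neighbours < 4, below threshold.
  Omar: 1 of 3 neighbours ≥ 1, votes yes.
Round 3 — no new yes votes; cascade stops.

yes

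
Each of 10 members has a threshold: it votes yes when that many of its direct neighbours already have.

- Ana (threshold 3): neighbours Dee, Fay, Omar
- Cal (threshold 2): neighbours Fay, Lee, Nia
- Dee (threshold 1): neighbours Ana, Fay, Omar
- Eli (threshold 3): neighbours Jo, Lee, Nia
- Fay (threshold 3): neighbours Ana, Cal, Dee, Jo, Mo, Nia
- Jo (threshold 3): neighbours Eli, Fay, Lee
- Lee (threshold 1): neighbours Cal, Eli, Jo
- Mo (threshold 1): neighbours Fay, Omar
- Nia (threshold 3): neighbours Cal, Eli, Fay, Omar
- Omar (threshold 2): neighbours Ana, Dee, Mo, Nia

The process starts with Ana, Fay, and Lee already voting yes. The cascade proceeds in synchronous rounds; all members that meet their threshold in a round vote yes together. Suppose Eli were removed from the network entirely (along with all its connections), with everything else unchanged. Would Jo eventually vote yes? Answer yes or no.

With Eli removed:
Round 1 — Ana, Fay, Lee vote yes (initial).
Round 2 — checking thresholds:
  Cal: 2 of 3 neighbours ≥ 2, votes yes.
  Dee: 2 of 3 neighbours ≥ 1, votes yes.
  Jo: 2 of 2 neighbours < 3, below threshold.
  Mo: 1 of 2 neighbours ≥ 1, votes yes.
  Nia: 1 of 3 neighbours < 3, below threshold.
  Omar: 1 of 4 neighbours < 2, below threshold.
Round 3 — checking thresholds:
  Jo: 2 of 2 neighbours < 3, below threshold.
  Nia: 2 of 3 neighbours < 3, below threshold.
  Omar: 3 of 4 neighbours ≥ 2, votes yes.
Round 4 — checking thresholds:
  Jo: 2 of 2 neighbours < 3, below threshold.
  Nia: 3 of 3 neighbours ≥ 3, votes yes.
Round 5 — no new yes votes; cascade stops.

no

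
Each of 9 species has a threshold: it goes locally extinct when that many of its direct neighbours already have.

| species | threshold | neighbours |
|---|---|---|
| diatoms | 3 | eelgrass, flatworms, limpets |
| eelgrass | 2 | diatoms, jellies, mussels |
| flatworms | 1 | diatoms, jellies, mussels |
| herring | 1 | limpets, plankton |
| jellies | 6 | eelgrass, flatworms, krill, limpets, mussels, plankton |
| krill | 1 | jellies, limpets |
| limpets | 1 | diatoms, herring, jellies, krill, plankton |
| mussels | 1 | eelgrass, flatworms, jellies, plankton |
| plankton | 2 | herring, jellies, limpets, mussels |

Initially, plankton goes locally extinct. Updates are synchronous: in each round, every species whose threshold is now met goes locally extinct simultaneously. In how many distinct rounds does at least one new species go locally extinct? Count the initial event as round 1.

3

Round 1 — plankton goes locally extinct (initial).
Round 2 — checking thresholds:
  herring: 1 of 2 neighbours ≥ 1, goes locally extinct.
  jellies: 1 of 6 neighbours < 6, not yet.
  limpets: 1 of 5 neighbours ≥ 1, goes locally extinct.
  mussels: 1 of 4 neighbours ≥ 1, goes locally extinct.
Round 3 — checking thresholds:
  diatoms: 1 of 3 neighbours < 3, not yet.
  eelgrass: 1 of 3 neighbours < 2, not yet.
  flatworms: 1 of 3 neighbours ≥ 1, goes locally extinct.
  jellies: 3 of 6 neighbours < 6, not yet.
  krill: 1 of 2 neighbours ≥ 1, goes locally extinct.
Round 4 — no new extinctions; cascade stops.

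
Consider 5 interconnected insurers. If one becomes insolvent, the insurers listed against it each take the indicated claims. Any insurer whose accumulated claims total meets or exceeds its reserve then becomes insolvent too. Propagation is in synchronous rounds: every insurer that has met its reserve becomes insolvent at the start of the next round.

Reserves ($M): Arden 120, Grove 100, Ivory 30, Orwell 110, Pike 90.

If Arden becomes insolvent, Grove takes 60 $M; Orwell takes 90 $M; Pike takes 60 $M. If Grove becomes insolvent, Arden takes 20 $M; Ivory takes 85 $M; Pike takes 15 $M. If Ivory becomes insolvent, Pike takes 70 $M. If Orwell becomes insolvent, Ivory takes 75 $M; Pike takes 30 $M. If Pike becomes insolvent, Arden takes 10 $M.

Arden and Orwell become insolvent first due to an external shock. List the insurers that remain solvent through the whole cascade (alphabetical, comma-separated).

Grove

Round 1 — Arden, Orwell become insolvent (initial).
  Grove: +60 → 60 < 100
  Ivory: +75 → 75 ≥ 30
  Pike: +60+30 → 90 ≥ 90
Round 2 — Ivory, Pike become insolvent.
No further insolvencies.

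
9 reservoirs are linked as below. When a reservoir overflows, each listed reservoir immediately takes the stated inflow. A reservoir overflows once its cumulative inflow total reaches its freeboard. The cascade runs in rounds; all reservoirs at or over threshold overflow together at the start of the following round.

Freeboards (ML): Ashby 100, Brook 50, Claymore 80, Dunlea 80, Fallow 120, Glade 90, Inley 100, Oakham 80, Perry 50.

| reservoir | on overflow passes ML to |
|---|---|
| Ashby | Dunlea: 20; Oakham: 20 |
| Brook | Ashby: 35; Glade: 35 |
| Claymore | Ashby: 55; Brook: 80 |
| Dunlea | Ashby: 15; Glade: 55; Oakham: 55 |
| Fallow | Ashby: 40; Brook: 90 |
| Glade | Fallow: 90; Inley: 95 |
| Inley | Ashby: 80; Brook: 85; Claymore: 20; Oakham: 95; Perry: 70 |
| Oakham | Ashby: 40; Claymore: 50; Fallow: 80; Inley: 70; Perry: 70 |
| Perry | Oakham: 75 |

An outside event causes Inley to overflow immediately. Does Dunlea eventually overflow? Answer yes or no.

no

Round 1 — Inley overflows (initial).
  Ashby: +80 → 80 < 100
  Brook: +85 → 85 ≥ 50
  Claymore: +20 → 20 < 80
  Oakham: +95 → 95 ≥ 80
  Perry: +70 → 70 ≥ 50
Round 2 — Brook, Oakham, Perry overflow.
  Ashby: +35+40 → 155 ≥ 100
  Claymore: +50 → 70 < 80
  Fallow: +80 → 80 < 120
  Glade: +35 → 35 < 90
Round 3 — Ashby overflows.
  Dunlea: +20 → 20 < 80
No further overflows.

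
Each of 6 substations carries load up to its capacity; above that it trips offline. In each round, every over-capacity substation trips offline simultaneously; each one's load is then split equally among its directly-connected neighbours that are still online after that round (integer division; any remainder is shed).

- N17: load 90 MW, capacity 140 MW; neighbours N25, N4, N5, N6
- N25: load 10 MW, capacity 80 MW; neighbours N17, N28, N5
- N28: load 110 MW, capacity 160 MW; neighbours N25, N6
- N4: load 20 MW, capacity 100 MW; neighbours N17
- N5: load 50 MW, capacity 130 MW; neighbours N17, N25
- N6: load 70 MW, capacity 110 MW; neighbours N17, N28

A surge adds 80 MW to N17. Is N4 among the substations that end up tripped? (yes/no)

no

Round 1 — N17 at 170 > 140. N17 trips offline.
  N17 sheds 170 MW to N25, N4, N5, N6: 42 each (2 lost).
    N25: 10+42 = 52 ≤ 80
    N4: 20+42 = 62 ≤ 100
    N5: 50+42 = 92 ≤ 130
    N6: 70+42 = 112 > 110
Round 2 — N6 trips offline.
  N6 sheds 112 MW to N28: 112 each.
    N28: 110+112 = 222 > 160
Round 3 — N28 trips offline.
  N28 sheds 222 MW to N25: 222 each.
    N25: 52+222 = 274 > 80
Round 4 — N25 trips offline.
  N25 sheds 274 MW to N5: 274 each.
    N5: 92+274 = 366 > 130
Round 5 — N5 trips offline.
  N5 sheds 366 MW: no online neighbours, lost.
No further trips.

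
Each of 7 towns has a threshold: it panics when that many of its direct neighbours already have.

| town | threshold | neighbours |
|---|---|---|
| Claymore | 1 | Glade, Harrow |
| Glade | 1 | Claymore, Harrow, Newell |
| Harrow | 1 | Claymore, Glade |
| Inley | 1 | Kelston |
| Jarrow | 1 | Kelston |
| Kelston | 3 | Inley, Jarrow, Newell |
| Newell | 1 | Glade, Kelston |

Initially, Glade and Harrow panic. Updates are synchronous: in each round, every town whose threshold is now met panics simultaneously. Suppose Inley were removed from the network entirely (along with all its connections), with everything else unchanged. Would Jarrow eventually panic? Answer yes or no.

no

With Inley removed:
Round 1 — Glade, Harrow panic (initial).
Round 2 — checking thresholds:
  Claymore: 2 of 2 neighbours ≥ 1, panics.
  Newell: 1 of 2 neighbours ≥ 1, panics.
Round 3 — no new panics; cascade stops.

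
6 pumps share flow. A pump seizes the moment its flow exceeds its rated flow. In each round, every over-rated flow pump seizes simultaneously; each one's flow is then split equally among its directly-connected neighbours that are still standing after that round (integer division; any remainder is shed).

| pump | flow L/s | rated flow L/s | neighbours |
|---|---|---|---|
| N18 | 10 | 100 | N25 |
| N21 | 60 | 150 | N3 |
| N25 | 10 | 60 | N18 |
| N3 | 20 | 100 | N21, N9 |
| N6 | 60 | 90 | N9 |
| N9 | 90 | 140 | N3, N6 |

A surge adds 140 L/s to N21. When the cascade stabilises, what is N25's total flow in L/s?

Round 1 — N21 at 200 > 150. N21 seizes.
  N21 sheds 200 L/s to N3: 200 each.
    N3: 20+200 = 220 > 100
Round 2 — N3 seizes.
  N3 sheds 220 L/s to N9: 220 each.
    N9: 90+220 = 310 > 140
Round 3 — N9 seizes.
  N9 sheds 310 L/s to N6: 310 each.
    N6: 60+310 = 370 > 90
Round 4 — N6 seizes.
  N6 sheds 370 L/s: no online neighbours, lost.
No further seizures.

10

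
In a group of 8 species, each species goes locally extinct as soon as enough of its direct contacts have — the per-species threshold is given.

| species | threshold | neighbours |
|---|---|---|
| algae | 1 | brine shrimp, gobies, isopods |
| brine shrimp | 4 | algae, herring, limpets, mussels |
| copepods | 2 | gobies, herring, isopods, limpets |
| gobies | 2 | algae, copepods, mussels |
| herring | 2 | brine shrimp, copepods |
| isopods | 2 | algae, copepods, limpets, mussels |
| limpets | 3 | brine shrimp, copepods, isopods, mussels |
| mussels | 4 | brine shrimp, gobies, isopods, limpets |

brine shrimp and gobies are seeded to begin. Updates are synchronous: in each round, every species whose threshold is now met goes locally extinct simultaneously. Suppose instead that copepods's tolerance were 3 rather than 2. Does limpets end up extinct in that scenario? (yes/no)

With copepods's tolerance at 3:
Round 1 — brine shrimp, gobies go locally extinct (initial).
Round 2 — checking thresholds:
  algae: 2 of 3 neighbours ≥ 1, goes locally extinct.
  copepods: 1 of 4 neighbours < 3, below threshold.
  herring: 1 of 2 neighbours < 2, below threshold.
  limpets: 1 of 4 neighbours < 3, below threshold.
  mussels: 2 of 4 neighbours < 4, below threshold.
Round 3 — no new extinctions; cascade stops.

no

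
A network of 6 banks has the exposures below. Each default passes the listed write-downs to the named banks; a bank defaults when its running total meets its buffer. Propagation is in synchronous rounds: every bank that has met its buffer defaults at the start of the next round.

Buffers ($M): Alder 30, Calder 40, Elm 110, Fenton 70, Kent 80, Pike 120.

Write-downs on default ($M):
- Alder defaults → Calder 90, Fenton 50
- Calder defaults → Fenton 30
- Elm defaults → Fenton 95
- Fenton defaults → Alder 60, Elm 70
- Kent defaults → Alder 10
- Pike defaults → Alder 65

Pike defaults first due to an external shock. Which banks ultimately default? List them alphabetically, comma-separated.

Round 1 — Pike defaults (initial).
  Alder: +65 → 65 ≥ 30
Round 2 — Alder defaults.
  Calder: +90 → 90 ≥ 40
  Fenton: +50 → 50 < 70
Round 3 — Calder defaults.
  Fenton: +30 → 80 ≥ 70
Round 4 — Fenton defaults.
  Elm: +70 → 70 < 110
No further defaults.

Alder, Calder, Fenton, Pike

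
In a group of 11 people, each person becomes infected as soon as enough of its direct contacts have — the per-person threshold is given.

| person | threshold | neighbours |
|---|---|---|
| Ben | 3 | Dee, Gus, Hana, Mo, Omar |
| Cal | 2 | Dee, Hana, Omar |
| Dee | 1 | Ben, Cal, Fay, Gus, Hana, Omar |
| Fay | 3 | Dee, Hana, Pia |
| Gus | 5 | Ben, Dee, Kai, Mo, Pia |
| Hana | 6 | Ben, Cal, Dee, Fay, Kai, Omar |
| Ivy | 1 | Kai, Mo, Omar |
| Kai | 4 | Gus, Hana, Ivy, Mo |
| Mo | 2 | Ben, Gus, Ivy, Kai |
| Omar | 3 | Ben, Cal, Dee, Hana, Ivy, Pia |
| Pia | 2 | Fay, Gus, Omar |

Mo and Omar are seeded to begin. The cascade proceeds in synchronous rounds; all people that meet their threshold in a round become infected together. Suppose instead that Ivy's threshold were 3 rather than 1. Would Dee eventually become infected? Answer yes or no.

yes

With Ivy's threshold at 3:
Round 1 — Mo, Omar become infected (initial).
Round 2 — checking thresholds:
  Ben: 2 of 5 neighbours < 3, not yet.
  Cal: 1 of 3 neighbours < 2, not yet.
  Dee: 1 of 6 neighbours ≥ 1, becomes infected.
  Gus: 1 of 5 neighbours < 5, not yet.
  Hana: 1 of 6 neighbours < 6, not yet.
  Ivy: 2 of 3 neighbours < 3, not yet.
  Kai: 1 of 4 neighbours < 4, not yet.
  Pia: 1 of 3 neighbours < 2, not yet.
Round 3 — checking thresholds:
  Ben: 3 of 5 neighbours ≥ 3, becomes infected.
  Cal: 2 of 3 neighbours ≥ 2, becomes infected.
  Fay: 1 of 3 neighbours < 3, not yet.
  Gus: 2 of 5 neighbours < 5, not yet.
  Hana: 2 of 6 neighbours < 6, not yet.
  Ivy: 2 of 3 neighbours < 3, not yet.
  Kai: 1 of 4 neighbours < 4, not yet.
  Pia: 1 of 3 neighbours < 2, not yet.
Round 4 — no new infections; cascade stops.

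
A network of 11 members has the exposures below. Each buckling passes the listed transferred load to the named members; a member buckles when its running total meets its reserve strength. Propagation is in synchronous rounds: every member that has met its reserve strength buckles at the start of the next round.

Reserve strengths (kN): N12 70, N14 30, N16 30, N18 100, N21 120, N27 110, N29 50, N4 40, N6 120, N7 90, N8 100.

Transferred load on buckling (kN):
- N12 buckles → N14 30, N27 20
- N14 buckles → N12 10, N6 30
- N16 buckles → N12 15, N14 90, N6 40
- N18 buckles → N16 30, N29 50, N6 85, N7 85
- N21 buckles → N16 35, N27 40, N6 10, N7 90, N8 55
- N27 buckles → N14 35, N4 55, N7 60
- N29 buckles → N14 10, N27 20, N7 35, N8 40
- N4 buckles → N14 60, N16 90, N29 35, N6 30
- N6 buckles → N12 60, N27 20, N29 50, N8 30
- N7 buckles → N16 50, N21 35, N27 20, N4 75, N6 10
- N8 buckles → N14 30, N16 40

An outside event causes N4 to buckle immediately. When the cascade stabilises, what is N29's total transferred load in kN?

35

Round 1 — N4 buckles (initial).
  N14: +60 → 60 ≥ 30
  N16: +90 → 90 ≥ 30
  N29: +35 → 35 < 50
  N6: +30 → 30 < 120
Round 2 — N14, N16 buckle.
  N12: +10+15 → 25 < 70
  N6: +30+40 → 100 < 120
No further bucklings.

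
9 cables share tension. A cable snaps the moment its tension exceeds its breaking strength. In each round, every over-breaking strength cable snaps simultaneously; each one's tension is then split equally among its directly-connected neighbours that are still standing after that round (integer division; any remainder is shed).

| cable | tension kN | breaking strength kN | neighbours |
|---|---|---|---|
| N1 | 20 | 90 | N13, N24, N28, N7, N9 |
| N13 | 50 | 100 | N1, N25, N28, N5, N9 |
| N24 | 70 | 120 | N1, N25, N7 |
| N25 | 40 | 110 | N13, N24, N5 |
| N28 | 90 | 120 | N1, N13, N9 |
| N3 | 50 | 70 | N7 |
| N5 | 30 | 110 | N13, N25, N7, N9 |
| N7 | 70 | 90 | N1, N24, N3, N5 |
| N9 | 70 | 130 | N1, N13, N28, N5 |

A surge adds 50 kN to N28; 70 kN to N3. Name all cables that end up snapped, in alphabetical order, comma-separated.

Round 1 — N28 at 140 > 120; N3 at 120 > 70. N28, N3 snap.
  N28 sheds 140 kN to N1, N13, N9: 46 each (2 lost).
    N1: 20+46 = 66 ≤ 90
    N13: 50+46 = 96 ≤ 100
    N9: 70+46 = 116 ≤ 130
  N3 sheds 120 kN to N7: 120 each.
    N7: 70+120 = 190 > 90
Round 2 — N7 snaps.
  N7 sheds 190 kN to N1, N24, N5: 63 each (1 lost).
    N1: 66+63 = 129 > 90
    N24: 70+63 = 133 > 120
    N5: 30+63 = 93 ≤ 110
Round 3 — N1, N24 snap.
  N1 sheds 129 kN to N13, N9: 64 each (1 lost).
    N13: 96+64 = 160 > 100
    N9: 116+64 = 180 > 130
  N24 sheds 133 kN to N25: 133 each.
    N25: 40+133 = 173 > 110
Round 4 — N13, N25, N9 snap.
  N13 sheds 160 kN to N5: 160 each.
    N5: 93+160 = 253 > 110
  N25 sheds 173 kN to N5: 173 each.
    N5: 253+173 = 426 > 110
  N9 sheds 180 kN to N5: 180 each.
    N5: 426+180 = 606 > 110
Round 5 — N5 snaps.
  N5 sheds 606 kN: no online neighbours, lost.
No further breaks.

N1, N13, N24, N25, N28, N3, N5, N7, N9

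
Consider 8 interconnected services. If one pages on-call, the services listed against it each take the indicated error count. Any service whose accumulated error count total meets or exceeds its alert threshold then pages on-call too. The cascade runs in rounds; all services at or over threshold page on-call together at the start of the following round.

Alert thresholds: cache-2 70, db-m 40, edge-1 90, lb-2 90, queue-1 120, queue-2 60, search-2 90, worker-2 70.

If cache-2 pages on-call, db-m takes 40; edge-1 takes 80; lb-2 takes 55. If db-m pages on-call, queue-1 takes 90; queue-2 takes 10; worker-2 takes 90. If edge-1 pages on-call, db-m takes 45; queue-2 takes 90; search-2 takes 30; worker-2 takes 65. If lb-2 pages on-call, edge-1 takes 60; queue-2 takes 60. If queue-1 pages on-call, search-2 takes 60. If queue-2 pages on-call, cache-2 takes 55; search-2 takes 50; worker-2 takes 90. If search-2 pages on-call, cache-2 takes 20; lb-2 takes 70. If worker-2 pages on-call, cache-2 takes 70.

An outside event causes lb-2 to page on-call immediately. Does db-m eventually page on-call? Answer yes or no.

yes

Round 1 — lb-2 pages on-call (initial).
  edge-1: +60 → 60 < 90
  queue-2: +60 → 60 ≥ 60
Round 2 — queue-2 pages on-call.
  cache-2: +55 → 55 < 70
  search-2: +50 → 50 < 90
  worker-2: +90 → 90 ≥ 70
Round 3 — worker-2 pages on-call.
  cache-2: +70 → 125 ≥ 70
Round 4 — cache-2 pages on-call.
  db-m: +40 → 40 ≥ 40
  edge-1: +80 → 140 ≥ 90
Round 5 — db-m, edge-1 page on-call.
  queue-1: +90 → 90 < 120
  search-2: +30 → 80 < 90
No further pages.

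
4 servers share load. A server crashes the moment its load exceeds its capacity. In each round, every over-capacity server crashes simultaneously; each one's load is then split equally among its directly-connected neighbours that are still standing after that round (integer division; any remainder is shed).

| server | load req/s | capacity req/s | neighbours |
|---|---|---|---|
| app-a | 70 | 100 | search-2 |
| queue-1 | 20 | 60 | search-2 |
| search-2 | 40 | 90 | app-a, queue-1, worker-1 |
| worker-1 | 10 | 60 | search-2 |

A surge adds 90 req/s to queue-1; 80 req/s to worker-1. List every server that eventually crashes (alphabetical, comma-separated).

Round 1 — queue-1 at 110 > 60; worker-1 at 90 > 60. queue-1, worker-1 crash.
  queue-1 sheds 110 req/s to search-2: 110 each.
    search-2: 40+110 = 150 > 90
  worker-1 sheds 90 req/s to search-2: 90 each.
    search-2: 150+90 = 240 > 90
Round 2 — search-2 crashes.
  search-2 sheds 240 req/s to app-a: 240 each.
    app-a: 70+240 = 310 > 100
Round 3 — app-a crashes.
  app-a sheds 310 req/s: no online neighbours, lost.
No further crashes.

app-a, queue-1, search-2, worker-1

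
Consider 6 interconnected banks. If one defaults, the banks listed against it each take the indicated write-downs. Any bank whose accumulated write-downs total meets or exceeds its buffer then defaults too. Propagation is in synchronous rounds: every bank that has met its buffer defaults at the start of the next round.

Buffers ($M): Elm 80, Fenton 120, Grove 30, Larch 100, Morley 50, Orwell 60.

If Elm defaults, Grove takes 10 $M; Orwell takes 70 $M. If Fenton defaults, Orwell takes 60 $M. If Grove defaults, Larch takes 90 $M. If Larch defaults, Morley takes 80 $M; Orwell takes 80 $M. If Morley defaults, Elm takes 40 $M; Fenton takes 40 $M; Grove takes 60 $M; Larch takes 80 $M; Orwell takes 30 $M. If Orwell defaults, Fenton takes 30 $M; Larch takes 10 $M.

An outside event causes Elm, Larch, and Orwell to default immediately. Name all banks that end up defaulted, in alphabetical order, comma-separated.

Round 1 — Elm, Larch, Orwell default (initial).
  Fenton: +30 → 30 < 120
  Grove: +10 → 10 < 30
  Morley: +80 → 80 ≥ 50
Round 2 — Morley defaults.
  Fenton: +40 → 70 < 120
  Grove: +60 → 70 ≥ 30
Round 3 — Grove defaults.
No further defaults.

Elm, Grove, Larch, Morley, Orwell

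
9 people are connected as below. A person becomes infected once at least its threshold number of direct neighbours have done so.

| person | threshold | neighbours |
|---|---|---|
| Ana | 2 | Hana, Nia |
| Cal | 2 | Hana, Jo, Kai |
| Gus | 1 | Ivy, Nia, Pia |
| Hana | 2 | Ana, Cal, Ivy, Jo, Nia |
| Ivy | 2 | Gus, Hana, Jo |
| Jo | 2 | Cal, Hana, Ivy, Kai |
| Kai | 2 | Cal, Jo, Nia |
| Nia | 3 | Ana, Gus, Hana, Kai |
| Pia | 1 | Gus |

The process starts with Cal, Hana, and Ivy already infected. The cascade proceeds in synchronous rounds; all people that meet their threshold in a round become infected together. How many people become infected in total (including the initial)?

Round 1 — Cal, Hana, Ivy become infected (initial).
Round 2 — checking thresholds:
  Ana: 1 of 2 neighbours < 2, below threshold.
  Gus: 1 of 3 neighbours ≥ 1, becomes infected.
  Jo: 3 of 4 neighbours ≥ 2, becomes infected.
  Kai: 1 of 3 neighbours < 2, below threshold.
  Nia: 1 of 4 neighbours < 3, below threshold.
Round 3 — checking thresholds:
  Ana: 1 of 2 neighbours < 2, below threshold.
  Kai: 2 of 3 neighbours ≥ 2, becomes infected.
  Nia: 2 of 4 neighbours < 3, below threshold.
  Pia: 1 of 1 neighbours ≥ 1, becomes infected.
Round 4 — checking thresholds:
  Ana: 1 of 2 neighbours < 2, below threshold.
  Nia: 3 of 4 neighbours ≥ 3, becomes infected.
Round 5 — checking thresholds:
  Ana: 2 of 2 neighbours ≥ 2, becomes infected.
Round 6 — no new infections; cascade stops.

9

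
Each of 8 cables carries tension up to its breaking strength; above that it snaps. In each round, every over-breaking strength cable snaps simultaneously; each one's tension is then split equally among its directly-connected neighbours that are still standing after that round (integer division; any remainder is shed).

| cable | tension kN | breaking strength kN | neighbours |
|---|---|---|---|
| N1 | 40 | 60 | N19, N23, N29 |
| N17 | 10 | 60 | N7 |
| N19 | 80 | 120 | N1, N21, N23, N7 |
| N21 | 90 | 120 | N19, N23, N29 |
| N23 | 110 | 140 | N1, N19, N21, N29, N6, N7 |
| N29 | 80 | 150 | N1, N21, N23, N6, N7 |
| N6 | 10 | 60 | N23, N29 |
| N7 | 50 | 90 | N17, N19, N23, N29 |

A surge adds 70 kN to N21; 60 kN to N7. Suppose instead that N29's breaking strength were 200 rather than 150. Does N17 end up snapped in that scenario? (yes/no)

With N29's breaking strength at 200:
Round 1 — N21 at 160 > 120; N7 at 110 > 90. N21, N7 snap.
  N21 sheds 160 kN to N19, N23, N29: 53 each (1 lost).
    N19: 80+53 = 133 > 120
    N23: 110+53 = 163 > 140
    N29: 80+53 = 133 ≤ 200
  N7 sheds 110 kN to N17, N19, N23, N29: 27 each (2 lost).
    N17: 10+27 = 37 ≤ 60
    N19: 133+27 = 160 > 120
    N23: 163+27 = 190 > 140
    N29: 133+27 = 160 ≤ 200
Round 2 — N19, N23 snap.
  N19 sheds 160 kN to N1: 160 each.
    N1: 40+160 = 200 > 60
  N23 sheds 190 kN to N1, N29, N6: 63 each (1 lost).
    N1: 200+63 = 263 > 60
    N29: 160+63 = 223 > 200
    N6: 10+63 = 73 > 60
Round 3 — N1, N29, N6 snap.
  N1 sheds 263 kN: no online neighbours, lost.
  N29 sheds 223 kN: no online neighbours, lost.
  N6 sheds 73 kN: no online neighbours, lost.
No further breaks.

no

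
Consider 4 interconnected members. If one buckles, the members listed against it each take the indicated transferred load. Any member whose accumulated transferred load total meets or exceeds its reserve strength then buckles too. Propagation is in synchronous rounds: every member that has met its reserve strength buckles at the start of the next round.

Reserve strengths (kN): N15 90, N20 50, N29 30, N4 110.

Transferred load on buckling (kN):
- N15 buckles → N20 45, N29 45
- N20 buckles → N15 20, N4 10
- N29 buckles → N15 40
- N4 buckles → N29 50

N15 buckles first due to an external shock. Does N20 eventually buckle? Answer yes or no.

no

Round 1 — N15 buckles (initial).
  N20: +45 → 45 < 50
  N29: +45 → 45 ≥ 30
Round 2 — N29 buckles.
No further bucklings.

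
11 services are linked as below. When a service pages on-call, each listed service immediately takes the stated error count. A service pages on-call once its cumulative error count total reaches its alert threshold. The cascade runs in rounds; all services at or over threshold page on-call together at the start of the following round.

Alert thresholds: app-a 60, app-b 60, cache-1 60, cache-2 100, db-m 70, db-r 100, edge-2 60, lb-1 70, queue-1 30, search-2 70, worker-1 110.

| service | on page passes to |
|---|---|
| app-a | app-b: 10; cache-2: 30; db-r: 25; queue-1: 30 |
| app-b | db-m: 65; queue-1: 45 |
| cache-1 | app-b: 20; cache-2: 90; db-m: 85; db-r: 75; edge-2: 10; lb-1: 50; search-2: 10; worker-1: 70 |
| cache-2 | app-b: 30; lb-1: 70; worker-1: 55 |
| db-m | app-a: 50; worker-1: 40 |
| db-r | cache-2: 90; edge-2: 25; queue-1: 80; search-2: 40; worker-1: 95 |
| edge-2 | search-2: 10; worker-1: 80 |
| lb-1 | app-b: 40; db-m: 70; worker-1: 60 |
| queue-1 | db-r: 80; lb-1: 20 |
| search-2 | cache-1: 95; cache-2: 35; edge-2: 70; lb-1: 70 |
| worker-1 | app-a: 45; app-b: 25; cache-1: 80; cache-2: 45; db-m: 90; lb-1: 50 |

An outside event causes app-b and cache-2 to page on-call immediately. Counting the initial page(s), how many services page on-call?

Round 1 — app-b, cache-2 page on-call (initial).
  db-m: +65 → 65 < 70
  lb-1: +70 → 70 ≥ 70
  queue-1: +45 → 45 ≥ 30
  worker-1: +55 → 55 < 110
Round 2 — lb-1, queue-1 page on-call.
  db-m: +70 → 135 ≥ 70
  db-r: +80 → 80 < 100
  worker-1: +60 → 115 ≥ 110
Round 3 — db-m, worker-1 page on-call.
  app-a: +50+45 → 95 ≥ 60
  cache-1: +80 → 80 ≥ 60
Round 4 — app-a, cache-1 page on-call.
  db-r: +25+75 → 180 ≥ 100
  edge-2: +10 → 10 < 60
  search-2: +10 → 10 < 70
Round 5 — db-r pages on-call.
  edge-2: +25 → 35 < 60
  search-2: +40 → 50 < 70
No further pages.

9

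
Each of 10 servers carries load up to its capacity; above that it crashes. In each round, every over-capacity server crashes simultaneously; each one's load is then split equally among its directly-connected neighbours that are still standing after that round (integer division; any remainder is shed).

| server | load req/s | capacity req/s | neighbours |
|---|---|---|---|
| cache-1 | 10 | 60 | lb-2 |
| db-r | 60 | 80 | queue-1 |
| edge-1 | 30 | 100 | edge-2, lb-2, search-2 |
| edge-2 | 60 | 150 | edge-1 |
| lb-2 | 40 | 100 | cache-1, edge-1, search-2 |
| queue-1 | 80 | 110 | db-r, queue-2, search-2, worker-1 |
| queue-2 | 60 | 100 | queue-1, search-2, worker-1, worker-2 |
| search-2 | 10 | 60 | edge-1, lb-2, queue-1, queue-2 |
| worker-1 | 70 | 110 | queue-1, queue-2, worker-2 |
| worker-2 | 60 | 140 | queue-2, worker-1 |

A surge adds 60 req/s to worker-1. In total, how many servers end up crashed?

Round 1 — worker-1 at 130 > 110. worker-1 crashes.
  worker-1 sheds 130 req/s to queue-1, queue-2, worker-2: 43 each (1 lost).
    queue-1: 80+43 = 123 > 110
    queue-2: 60+43 = 103 > 100
    worker-2: 60+43 = 103 ≤ 140
Round 2 — queue-1, queue-2 crash.
  queue-1 sheds 123 req/s to db-r, search-2: 61 each (1 lost).
    db-r: 60+61 = 121 > 80
    search-2: 10+61 = 71 > 60
  queue-2 sheds 103 req/s to search-2, worker-2: 51 each (1 lost).
    search-2: 71+51 = 122 > 60
    worker-2: 103+51 = 154 > 140
Round 3 — db-r, search-2, worker-2 crash.
  db-r sheds 121 req/s: no online neighbours, lost.
  search-2 sheds 122 req/s to edge-1, lb-2: 61 each.
    edge-1: 30+61 = 91 ≤ 100
    lb-2: 40+61 = 101 > 100
  worker-2 sheds 154 req/s: no online neighbours, lost.
Round 4 — lb-2 crashes.
  lb-2 sheds 101 req/s to cache-1, edge-1: 50 each (1 lost).
    cache-1: 10+50 = 60 ≤ 60
    edge-1: 91+50 = 141 > 100
Round 5 — edge-1 crashes.
  edge-1 sheds 141 req/s to edge-2: 141 each.
    edge-2: 60+141 = 201 > 150
Round 6 — edge-2 crashes.
  edge-2 sheds 201 req/s: no online neighbours, lost.
No further crashes.

9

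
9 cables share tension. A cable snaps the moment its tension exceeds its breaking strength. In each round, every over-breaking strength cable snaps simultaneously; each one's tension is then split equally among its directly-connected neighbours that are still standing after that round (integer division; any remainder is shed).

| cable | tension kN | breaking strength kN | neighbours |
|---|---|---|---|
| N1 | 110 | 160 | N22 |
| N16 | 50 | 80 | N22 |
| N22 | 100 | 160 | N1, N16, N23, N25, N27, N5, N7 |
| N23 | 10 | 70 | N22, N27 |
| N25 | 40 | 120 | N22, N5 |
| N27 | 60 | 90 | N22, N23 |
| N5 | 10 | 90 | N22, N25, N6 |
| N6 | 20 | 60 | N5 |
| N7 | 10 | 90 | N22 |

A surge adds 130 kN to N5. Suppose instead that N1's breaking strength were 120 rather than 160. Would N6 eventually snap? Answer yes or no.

yes

With N1's breaking strength at 120:
Round 1 — N5 at 140 > 90. N5 snaps.
  N5 sheds 140 kN to N22, N25, N6: 46 each (2 lost).
    N22: 100+46 = 146 ≤ 160
    N25: 40+46 = 86 ≤ 120
    N6: 20+46 = 66 > 60
Round 2 — N6 snaps.
  N6 sheds 66 kN: no online neighbours, lost.
No further breaks.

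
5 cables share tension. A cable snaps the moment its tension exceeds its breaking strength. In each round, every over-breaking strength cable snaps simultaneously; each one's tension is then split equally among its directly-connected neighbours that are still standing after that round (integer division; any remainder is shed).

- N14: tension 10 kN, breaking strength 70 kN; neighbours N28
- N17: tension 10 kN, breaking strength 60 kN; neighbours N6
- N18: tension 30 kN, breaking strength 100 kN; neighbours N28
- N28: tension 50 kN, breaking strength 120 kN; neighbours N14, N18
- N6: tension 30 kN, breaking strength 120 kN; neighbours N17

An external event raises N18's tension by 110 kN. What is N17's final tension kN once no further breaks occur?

10

Round 1 — N18 at 140 > 100. N18 snaps.
  N18 sheds 140 kN to N28: 140 each.
    N28: 50+140 = 190 > 120
Round 2 — N28 snaps.
  N28 sheds 190 kN to N14: 190 each.
    N14: 10+190 = 200 > 70
Round 3 — N14 snaps.
  N14 sheds 200 kN: no online neighbours, lost.
No further breaks.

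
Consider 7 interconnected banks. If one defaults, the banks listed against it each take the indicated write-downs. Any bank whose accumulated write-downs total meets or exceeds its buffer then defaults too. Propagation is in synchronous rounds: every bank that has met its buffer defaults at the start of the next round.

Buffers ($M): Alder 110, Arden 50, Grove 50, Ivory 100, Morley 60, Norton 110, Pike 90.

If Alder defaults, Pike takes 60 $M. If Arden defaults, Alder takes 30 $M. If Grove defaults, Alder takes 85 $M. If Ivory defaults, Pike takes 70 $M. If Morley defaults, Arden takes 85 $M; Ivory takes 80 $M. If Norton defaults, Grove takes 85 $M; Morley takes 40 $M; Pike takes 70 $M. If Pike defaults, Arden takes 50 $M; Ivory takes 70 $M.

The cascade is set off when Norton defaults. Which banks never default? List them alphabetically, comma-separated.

Alder, Arden, Ivory, Morley, Pike

Round 1 — Norton defaults (initial).
  Grove: +85 → 85 ≥ 50
  Morley: +40 → 40 < 60
  Pike: +70 → 70 < 90
Round 2 — Grove defaults.
  Alder: +85 → 85 < 110
No further defaults.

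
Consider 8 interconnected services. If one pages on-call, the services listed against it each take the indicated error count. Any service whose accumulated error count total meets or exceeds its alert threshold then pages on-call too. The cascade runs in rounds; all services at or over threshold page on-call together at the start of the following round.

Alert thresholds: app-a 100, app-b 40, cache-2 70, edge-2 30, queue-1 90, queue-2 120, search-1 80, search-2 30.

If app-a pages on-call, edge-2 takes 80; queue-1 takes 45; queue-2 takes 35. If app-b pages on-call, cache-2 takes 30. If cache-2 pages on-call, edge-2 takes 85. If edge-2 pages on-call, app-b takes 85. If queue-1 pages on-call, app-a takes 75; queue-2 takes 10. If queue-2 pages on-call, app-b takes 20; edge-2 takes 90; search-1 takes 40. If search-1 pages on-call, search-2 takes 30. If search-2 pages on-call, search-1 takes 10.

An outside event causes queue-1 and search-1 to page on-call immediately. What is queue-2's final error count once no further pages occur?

Round 1 — queue-1, search-1 page on-call (initial).
  app-a: +75 → 75 < 100
  queue-2: +10 → 10 < 120
  search-2: +30 → 30 ≥ 30
Round 2 — search-2 pages on-call.
No further pages.

10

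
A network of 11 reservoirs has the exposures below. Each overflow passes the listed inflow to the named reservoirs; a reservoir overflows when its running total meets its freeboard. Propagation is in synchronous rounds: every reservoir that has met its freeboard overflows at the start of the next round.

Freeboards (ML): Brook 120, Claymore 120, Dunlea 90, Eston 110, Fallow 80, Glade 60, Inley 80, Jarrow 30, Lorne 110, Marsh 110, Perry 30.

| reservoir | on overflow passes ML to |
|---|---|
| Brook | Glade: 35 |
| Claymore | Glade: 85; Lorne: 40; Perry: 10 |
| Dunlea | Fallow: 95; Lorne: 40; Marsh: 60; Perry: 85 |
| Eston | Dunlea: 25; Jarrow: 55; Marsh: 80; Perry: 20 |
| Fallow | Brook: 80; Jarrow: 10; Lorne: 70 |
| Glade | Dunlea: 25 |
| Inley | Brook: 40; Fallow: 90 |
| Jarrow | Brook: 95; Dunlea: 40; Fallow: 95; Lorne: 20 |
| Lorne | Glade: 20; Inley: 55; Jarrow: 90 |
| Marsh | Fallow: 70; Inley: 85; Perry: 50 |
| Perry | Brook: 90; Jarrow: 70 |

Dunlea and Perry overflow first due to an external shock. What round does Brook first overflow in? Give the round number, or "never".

3

Round 1 — Dunlea, Perry overflow (initial).
  Brook: +90 → 90 < 120
  Fallow: +95 → 95 ≥ 80
  Jarrow: +70 → 70 ≥ 30
  Lorne: +40 → 40 < 110
  Marsh: +60 → 60 < 110
Round 2 — Fallow, Jarrow overflow.
  Brook: +80+95 → 265 ≥ 120
  Lorne: +70+20 → 130 ≥ 110
Round 3 — Brook, Lorne overflow.
  Glade: +35+20 → 55 < 60
  Inley: +55 → 55 < 80
No further overflows.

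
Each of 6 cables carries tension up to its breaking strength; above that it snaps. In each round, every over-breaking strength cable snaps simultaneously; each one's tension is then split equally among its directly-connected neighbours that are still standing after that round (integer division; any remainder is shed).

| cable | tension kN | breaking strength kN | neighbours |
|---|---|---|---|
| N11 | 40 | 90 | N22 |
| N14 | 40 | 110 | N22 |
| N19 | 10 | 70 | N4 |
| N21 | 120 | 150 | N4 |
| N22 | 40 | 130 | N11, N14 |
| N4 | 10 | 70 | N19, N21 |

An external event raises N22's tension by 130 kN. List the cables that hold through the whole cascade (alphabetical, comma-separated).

N19, N21, N4

Round 1 — N22 at 170 > 130. N22 snaps.
  N22 sheds 170 kN to N11, N14: 85 each.
    N11: 40+85 = 125 > 90
    N14: 40+85 = 125 > 110
Round 2 — N11, N14 snap.
  N11 sheds 125 kN: no online neighbours, lost.
  N14 sheds 125 kN: no online neighbours, lost.
No further breaks.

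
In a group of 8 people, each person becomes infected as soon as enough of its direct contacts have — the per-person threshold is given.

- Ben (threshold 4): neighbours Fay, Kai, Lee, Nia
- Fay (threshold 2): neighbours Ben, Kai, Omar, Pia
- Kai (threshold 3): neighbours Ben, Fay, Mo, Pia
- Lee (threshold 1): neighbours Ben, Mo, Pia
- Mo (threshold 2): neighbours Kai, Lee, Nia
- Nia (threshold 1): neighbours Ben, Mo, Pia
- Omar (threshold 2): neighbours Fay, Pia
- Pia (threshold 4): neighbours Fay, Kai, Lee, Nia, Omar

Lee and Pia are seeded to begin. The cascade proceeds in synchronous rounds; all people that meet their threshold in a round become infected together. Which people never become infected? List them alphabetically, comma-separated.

Ben, Fay, Kai, Omar

Round 1 — Lee, Pia become infected (initial).
Round 2 — checking thresholds:
  Ben: 1 of 4 neighbours < 4, below threshold.
  Fay: 1 of 4 neighbours < 2, below threshold.
  Kai: 1 of 4 neighbours < 3, below threshold.
  Mo: 1 of 3 neighbours < 2, below threshold.
  Nia: 1 of 3 neighbours ≥ 1, becomes infected.
  Omar: 1 of 2 neighbours < 2, below threshold.
Round 3 — checking thresholds:
  Ben: 2 of 4 neighbours < 4, below threshold.
  Fay: 1 of 4 neighbours < 2, below threshold.
  Kai: 1 of 4 neighbours < 3, below threshold.
  Mo: 2 of 3 neighbours ≥ 2, becomes infected.
  Omar: 1 of 2 neighbours < 2, below threshold.
Round 4 — no new infections; cascade stops.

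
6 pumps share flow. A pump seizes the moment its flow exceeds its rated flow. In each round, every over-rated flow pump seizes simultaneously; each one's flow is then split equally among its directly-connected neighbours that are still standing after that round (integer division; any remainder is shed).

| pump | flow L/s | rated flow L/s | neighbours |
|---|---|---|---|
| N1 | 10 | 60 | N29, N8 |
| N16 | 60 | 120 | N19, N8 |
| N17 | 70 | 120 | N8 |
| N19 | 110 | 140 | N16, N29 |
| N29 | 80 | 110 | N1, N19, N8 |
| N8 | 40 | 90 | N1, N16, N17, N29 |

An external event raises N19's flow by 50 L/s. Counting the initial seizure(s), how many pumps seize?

6

Round 1 — N19 at 160 > 140. N19 seizes.
  N19 sheds 160 L/s to N16, N29: 80 each.
    N16: 60+80 = 140 > 120
    N29: 80+80 = 160 > 110
Round 2 — N16, N29 seize.
  N16 sheds 140 L/s to N8: 140 each.
    N8: 40+140 = 180 > 90
  N29 sheds 160 L/s to N1, N8: 80 each.
    N1: 10+80 = 90 > 60
    N8: 180+80 = 260 > 90
Round 3 — N1, N8 seize.
  N1 sheds 90 L/s: no online neighbours, lost.
  N8 sheds 260 L/s to N17: 260 each.
    N17: 70+260 = 330 > 120
Round 4 — N17 seizes.
  N17 sheds 330 L/s: no online neighbours, lost.
No further seizures.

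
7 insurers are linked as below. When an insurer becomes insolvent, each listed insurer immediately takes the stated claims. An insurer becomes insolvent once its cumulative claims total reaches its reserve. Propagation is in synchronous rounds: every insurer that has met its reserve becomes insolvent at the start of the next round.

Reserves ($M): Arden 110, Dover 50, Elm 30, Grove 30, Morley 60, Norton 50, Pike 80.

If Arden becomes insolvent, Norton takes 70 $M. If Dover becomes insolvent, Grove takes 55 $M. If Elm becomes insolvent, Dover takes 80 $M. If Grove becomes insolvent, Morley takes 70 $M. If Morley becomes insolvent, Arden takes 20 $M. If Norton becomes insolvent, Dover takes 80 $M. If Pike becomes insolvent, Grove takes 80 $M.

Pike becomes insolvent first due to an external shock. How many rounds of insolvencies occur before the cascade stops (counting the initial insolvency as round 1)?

3

Round 1 — Pike becomes insolvent (initial).
  Grove: +80 → 80 ≥ 30
Round 2 — Grove becomes insolvent.
  Morley: +70 → 70 ≥ 60
Round 3 — Morley becomes insolvent.
  Arden: +20 → 20 < 110
No further insolvencies.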